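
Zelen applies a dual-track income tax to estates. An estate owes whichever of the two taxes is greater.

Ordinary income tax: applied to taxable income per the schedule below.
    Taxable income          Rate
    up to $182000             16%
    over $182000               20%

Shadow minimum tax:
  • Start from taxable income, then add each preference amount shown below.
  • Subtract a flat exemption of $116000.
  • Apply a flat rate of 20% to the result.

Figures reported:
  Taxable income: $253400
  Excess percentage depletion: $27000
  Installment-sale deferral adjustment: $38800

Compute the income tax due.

$43400

Ordinary income tax:
  $182000 × 16% = $29120
  $71400 × 20% = $14280
  → $43400

Shadow minimum tax:
  Adjusted income: $253400 + $27000 + $38800 = $319200
  Less exemption $116000 → base $203200
  $203200 × 20% = $40640

$43400 > $40640, so the ordinary income tax governs.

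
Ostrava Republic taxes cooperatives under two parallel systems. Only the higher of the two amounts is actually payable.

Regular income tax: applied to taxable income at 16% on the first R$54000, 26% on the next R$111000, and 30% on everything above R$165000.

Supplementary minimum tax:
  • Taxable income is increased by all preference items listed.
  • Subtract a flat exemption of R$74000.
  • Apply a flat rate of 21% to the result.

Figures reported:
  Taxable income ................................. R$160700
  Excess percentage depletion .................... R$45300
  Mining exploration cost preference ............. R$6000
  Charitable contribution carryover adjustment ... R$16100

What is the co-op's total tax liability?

R$36382

Regular income tax:
  R$54000 × 16% = R$8640
  R$106700 × 26% = R$27742
  → R$36382

Supplementary minimum tax:
  Adjusted income: R$160700 + R$45300 + R$6000 + R$16100 = R$228100
  Less exemption R$74000 → base R$154100
  R$154100 × 21% = R$32361

R$36382 > R$32361, so the regular income tax governs.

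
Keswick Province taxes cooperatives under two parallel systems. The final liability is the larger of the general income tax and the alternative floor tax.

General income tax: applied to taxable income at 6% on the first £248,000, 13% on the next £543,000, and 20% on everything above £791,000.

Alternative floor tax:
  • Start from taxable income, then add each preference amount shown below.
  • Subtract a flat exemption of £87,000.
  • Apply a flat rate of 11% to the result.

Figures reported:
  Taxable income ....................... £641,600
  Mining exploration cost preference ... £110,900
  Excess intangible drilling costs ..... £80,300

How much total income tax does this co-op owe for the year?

£82,038

Alternative floor tax:
  Adjusted income: £641,600 + £110,900 + £80,300 = £832,800
  Less exemption £87,000 → base £745,800
  £745,800 × 11% = £82,038

General income tax:
  £248,000 × 6% = £14,880
  £393,600 × 13% = £51,168
  → £66,048

£82,038 > £66,048, so the alternative floor tax is the binding amount.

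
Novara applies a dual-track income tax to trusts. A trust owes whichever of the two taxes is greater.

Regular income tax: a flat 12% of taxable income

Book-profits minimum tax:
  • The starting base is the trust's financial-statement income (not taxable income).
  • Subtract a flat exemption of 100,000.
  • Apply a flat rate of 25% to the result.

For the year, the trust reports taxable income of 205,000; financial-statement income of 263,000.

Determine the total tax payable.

40,750

Book-profits minimum tax:
  Base (financial-statement income): 263,000
  Less exemption 100,000 → base 163,000
  163,000 × 25% = 40,750

Regular income tax:
  205,000 × 12% = 24,600

40,750 > 24,600, so the book-profits minimum tax is the binding amount.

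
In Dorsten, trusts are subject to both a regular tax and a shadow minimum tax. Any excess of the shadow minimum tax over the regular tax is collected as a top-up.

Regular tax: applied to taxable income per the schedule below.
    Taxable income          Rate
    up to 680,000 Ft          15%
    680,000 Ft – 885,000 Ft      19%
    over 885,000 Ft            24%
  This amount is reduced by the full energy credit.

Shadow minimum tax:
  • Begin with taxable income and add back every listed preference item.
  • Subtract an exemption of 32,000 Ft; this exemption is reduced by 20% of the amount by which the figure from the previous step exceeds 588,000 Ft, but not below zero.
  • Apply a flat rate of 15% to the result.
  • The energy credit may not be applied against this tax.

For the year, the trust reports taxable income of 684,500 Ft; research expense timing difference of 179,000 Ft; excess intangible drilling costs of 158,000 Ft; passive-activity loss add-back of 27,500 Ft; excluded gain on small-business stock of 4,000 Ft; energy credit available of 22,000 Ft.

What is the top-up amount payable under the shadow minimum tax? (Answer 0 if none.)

77,095 Ft

Regular tax:
  680,000 Ft × 15% = 102,000 Ft
  4,500 Ft × 19% = 855 Ft
  → 102,855 Ft
  Less energy credit 22,000 Ft → 80,855 Ft

Shadow minimum tax:
  Adjusted income: 684,500 Ft + 179,000 Ft + 158,000 Ft + 27,500 Ft + 4,000 Ft = 1,053,000 Ft
  Exemption: 20% × (1,053,000 Ft − 588,000 Ft) = 93,000 Ft ≥ 32,000 Ft, so the exemption is fully phased out
  Base: 1,053,000 Ft − 0 Ft = 1,053,000 Ft
  1,053,000 Ft × 15% = 157,950 Ft

Excess of shadow minimum tax over regular tax: 157,950 Ft − 80,855 Ft = 77,095 Ft.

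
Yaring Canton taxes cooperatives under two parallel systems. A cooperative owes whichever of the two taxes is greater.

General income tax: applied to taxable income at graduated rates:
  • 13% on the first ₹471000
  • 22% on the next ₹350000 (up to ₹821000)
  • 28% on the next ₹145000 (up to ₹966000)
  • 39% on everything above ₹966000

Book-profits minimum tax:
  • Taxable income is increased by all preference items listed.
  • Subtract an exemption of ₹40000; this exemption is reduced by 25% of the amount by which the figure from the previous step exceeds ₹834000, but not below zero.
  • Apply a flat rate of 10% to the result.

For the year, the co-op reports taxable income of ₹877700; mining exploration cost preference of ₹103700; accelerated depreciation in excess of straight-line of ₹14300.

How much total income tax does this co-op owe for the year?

₹154106

Book-profits minimum tax:
  Adjusted income: ₹877700 + ₹103700 + ₹14300 = ₹995700
  Exemption: 25% × (₹995700 − ₹834000) = ₹40425 ≥ ₹40000, so the exemption is fully phased out
  Base: ₹995700 − ₹0 = ₹995700
  ₹995700 × 10% = ₹99570

General income tax:
  ₹471000 × 13% = ₹61230
  ₹350000 × 22% = ₹77000
  ₹56700 × 28% = ₹15876
  → ₹154106

₹154106 > ₹99570, so the general income tax governs.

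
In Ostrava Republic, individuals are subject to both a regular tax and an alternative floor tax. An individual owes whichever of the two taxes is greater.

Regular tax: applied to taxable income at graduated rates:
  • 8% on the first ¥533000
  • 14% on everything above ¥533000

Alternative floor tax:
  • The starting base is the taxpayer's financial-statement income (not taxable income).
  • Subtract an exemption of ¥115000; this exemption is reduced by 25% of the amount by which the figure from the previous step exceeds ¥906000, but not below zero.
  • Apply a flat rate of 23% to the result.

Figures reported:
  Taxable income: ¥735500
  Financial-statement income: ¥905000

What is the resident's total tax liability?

¥181700

Alternative floor tax:
  Base (financial-statement income): ¥905000
  Exemption: ¥905000 ≤ ¥906000, so full ¥115000 applies
  Base: ¥905000 − ¥115000 = ¥790000
  ¥790000 × 23% = ¥181700

Regular tax:
  ¥533000 × 8% = ¥42640
  ¥202500 × 14% = ¥28350
  → ¥70990

¥181700 > ¥70990, so the alternative floor tax is the binding amount.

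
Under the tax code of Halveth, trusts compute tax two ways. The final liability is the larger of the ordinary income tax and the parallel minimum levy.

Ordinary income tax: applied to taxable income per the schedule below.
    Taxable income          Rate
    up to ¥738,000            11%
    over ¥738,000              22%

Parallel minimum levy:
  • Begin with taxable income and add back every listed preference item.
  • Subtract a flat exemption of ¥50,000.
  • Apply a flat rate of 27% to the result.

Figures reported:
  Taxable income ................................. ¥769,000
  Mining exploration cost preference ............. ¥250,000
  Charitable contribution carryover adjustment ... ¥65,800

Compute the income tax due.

¥279,396

Parallel minimum levy:
  Adjusted income: ¥769,000 + ¥250,000 + ¥65,800 = ¥1,084,800
  Less exemption ¥50,000 → base ¥1,034,800
  ¥1,034,800 × 27% = ¥279,396

Ordinary income tax:
  ¥738,000 × 11% = ¥81,180
  ¥31,000 × 22% = ¥6,820
  → ¥88,000

¥279,396 > ¥88,000, so the parallel minimum levy is the binding amount.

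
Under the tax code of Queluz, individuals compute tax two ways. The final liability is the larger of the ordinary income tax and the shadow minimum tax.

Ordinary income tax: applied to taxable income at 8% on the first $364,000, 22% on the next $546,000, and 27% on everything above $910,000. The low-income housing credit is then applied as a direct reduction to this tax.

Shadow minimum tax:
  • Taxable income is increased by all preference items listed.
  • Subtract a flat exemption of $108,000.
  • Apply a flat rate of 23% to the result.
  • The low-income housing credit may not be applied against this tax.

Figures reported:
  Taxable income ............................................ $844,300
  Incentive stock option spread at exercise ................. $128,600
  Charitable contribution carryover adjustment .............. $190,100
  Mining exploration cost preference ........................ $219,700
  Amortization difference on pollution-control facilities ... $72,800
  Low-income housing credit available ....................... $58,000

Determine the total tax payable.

Ordinary income tax:
  $364,000 × 8% = $29,120
  $480,300 × 22% = $105,666
  → $134,786
  Less low-income housing credit $58,000 → $76,786

Shadow minimum tax:
  Adjusted income: $844,300 + $128,600 + $190,100 + $219,700 + $72,800 = $1,455,500
  Less exemption $108,000 → base $1,347,500
  $1,347,500 × 23% = $309,925

$309,925 > $76,786, so the shadow minimum tax is the binding amount.

$309,925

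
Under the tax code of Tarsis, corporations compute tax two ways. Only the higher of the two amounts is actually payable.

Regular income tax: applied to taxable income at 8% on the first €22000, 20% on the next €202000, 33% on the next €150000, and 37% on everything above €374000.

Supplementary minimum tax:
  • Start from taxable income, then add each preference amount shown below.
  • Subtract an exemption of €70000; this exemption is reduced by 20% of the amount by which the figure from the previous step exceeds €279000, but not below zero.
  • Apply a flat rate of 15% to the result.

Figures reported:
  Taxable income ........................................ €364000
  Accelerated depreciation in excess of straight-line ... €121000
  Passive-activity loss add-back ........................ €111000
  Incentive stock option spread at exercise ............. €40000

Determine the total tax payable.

Regular income tax:
  €22000 × 8% = €1760
  €202000 × 20% = €40400
  €140000 × 33% = €46200
  → €88360

Supplementary minimum tax:
  Adjusted income: €364000 + €121000 + €111000 + €40000 = €636000
  Exemption: 20% × (€636000 − €279000) = €71400 ≥ €70000, so the exemption is fully phased out
  Base: €636000 − €0 = €636000
  €636000 × 15% = €95400

€95400 > €88360, so the supplementary minimum tax is the binding amount.

€95400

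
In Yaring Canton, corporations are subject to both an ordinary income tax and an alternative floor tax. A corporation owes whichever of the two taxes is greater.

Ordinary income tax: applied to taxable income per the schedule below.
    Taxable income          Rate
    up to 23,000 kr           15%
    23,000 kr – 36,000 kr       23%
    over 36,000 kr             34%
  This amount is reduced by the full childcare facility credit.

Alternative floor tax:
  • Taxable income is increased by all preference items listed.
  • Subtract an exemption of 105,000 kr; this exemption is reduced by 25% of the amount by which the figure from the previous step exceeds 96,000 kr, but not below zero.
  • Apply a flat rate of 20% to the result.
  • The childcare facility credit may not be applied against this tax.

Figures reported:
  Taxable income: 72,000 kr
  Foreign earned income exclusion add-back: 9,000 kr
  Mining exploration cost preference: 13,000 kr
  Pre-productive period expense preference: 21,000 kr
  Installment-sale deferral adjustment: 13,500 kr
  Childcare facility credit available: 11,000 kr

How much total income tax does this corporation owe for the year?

7,680 kr

Ordinary income tax:
  23,000 kr × 15% = 3,450 kr
  13,000 kr × 23% = 2,990 kr
  36,000 kr × 34% = 12,240 kr
  → 18,680 kr
  Less childcare facility credit 11,000 kr → 7,680 kr

Alternative floor tax:
  Adjusted income: 72,000 kr + 9,000 kr + 13,000 kr + 21,000 kr + 13,500 kr = 128,500 kr
  Exemption: 105,000 kr − 25% × (128,500 kr − 96,000 kr) = 105,000 kr − 8,125 kr = 96,875 kr
  Base: 128,500 kr − 96,875 kr = 31,625 kr
  31,625 kr × 20% = 6,325 kr

7,680 kr > 6,325 kr, so the ordinary income tax governs.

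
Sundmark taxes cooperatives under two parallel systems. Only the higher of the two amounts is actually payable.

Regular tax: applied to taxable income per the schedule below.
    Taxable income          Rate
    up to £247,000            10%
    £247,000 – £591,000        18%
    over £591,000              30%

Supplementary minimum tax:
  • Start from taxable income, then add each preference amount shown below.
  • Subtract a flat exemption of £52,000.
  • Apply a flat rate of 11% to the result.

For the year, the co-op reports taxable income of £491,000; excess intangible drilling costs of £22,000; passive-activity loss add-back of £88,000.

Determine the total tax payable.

£68,620

Supplementary minimum tax:
  Adjusted income: £491,000 + £22,000 + £88,000 = £601,000
  Less exemption £52,000 → base £549,000
  £549,000 × 11% = £60,390

Regular tax:
  £247,000 × 10% = £24,700
  £244,000 × 18% = £43,920
  → £68,620

£68,620 > £60,390, so the regular tax governs.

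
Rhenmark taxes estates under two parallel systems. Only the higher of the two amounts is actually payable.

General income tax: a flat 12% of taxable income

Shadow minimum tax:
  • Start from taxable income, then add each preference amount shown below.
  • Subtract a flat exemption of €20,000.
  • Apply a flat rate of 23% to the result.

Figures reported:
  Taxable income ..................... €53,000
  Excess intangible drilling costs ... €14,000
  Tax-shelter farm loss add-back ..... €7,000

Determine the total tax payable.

Shadow minimum tax:
  Adjusted income: €53,000 + €14,000 + €7,000 = €74,000
  Less exemption €20,000 → base €54,000
  €54,000 × 23% = €12,420

General income tax:
  €53,000 × 12% = €6,360

€12,420 > €6,360, so the shadow minimum tax is the binding amount.

€12,420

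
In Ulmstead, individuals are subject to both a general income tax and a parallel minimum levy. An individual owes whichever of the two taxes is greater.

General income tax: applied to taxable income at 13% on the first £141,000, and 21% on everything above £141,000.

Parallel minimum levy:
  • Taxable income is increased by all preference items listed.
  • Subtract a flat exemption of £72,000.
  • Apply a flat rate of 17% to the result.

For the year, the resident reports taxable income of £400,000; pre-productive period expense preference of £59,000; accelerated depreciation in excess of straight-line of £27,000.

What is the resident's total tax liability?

£72,720

Parallel minimum levy:
  Adjusted income: £400,000 + £59,000 + £27,000 = £486,000
  Less exemption £72,000 → base £414,000
  £414,000 × 17% = £70,380

General income tax:
  £141,000 × 13% = £18,330
  £259,000 × 21% = £54,390
  → £72,720

£72,720 > £70,380, so the general income tax governs.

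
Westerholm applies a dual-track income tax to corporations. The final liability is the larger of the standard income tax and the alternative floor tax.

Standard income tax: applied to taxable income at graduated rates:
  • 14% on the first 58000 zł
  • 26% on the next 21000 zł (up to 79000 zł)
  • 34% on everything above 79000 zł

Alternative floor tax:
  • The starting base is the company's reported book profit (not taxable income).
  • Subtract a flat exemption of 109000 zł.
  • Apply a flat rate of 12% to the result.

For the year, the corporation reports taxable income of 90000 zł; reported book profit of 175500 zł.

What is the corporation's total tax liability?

Alternative floor tax:
  Base (reported book profit): 175500 zł
  Less exemption 109000 zł → base 66500 zł
  66500 zł × 12% = 7980 zł

Standard income tax:
  58000 zł × 14% = 8120 zł
  21000 zł × 26% = 5460 zł
  11000 zł × 34% = 3740 zł
  → 17320 zł

17320 zł > 7980 zł, so the standard income tax governs.

17320 zł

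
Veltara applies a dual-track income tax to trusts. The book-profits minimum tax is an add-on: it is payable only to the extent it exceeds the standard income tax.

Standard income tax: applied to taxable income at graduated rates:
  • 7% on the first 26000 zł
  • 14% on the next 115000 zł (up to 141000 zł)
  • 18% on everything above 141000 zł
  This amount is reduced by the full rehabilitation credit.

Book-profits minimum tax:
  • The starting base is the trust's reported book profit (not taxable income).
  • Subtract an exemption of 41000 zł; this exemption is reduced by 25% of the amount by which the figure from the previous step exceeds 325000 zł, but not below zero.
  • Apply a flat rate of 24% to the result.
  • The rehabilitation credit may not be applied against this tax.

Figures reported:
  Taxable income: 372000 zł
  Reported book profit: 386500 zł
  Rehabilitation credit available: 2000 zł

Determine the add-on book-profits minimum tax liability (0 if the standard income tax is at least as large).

29110 zł

Book-profits minimum tax:
  Base (reported book profit): 386500 zł
  Exemption: 41000 zł − 25% × (386500 zł − 325000 zł) = 41000 zł − 15375 zł = 25625 zł
  Base: 386500 zł − 25625 zł = 360875 zł
  360875 zł × 24% = 86610 zł

Standard income tax:
  26000 zł × 7% = 1820 zł
  115000 zł × 14% = 16100 zł
  231000 zł × 18% = 41580 zł
  → 59500 zł
  Less rehabilitation credit 2000 zł → 57500 zł

Excess of book-profits minimum tax over standard income tax: 86610 zł − 57500 zł = 29110 zł.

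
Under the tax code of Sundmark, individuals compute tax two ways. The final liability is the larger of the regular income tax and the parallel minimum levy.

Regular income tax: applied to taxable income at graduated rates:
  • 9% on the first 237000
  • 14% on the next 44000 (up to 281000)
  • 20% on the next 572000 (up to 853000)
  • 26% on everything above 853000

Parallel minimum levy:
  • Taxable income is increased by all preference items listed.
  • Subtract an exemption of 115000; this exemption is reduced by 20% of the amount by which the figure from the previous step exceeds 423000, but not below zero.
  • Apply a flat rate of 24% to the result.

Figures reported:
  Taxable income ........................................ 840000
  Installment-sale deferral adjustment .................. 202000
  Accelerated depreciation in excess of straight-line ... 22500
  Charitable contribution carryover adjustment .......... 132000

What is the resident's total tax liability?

Regular income tax:
  237000 × 9% = 21330
  44000 × 14% = 6160
  559000 × 20% = 111800
  → 139290

Parallel minimum levy:
  Adjusted income: 840000 + 202000 + 22500 + 132000 = 1196500
  Exemption: 20% × (1196500 − 423000) = 154700 ≥ 115000, so the exemption is fully phased out
  Base: 1196500 − 0 = 1196500
  1196500 × 24% = 287160

287160 > 139290, so the parallel minimum levy is the binding amount.

287160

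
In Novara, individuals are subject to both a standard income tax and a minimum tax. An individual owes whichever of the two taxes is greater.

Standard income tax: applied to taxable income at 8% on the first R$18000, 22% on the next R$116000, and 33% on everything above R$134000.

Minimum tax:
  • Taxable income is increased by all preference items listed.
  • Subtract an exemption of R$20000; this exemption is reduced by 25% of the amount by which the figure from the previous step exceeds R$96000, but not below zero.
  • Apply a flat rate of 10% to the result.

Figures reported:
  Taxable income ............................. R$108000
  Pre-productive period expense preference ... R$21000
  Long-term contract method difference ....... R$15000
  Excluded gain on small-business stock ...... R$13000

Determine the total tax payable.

Minimum tax:
  Adjusted income: R$108000 + R$21000 + R$15000 + R$13000 = R$157000
  Exemption: R$20000 − 25% × (R$157000 − R$96000) = R$20000 − R$15250 = R$4750
  Base: R$157000 − R$4750 = R$152250
  R$152250 × 10% = R$15225

Standard income tax:
  R$18000 × 8% = R$1440
  R$90000 × 22% = R$19800
  → R$21240

R$21240 > R$15225, so the standard income tax governs.

R$21240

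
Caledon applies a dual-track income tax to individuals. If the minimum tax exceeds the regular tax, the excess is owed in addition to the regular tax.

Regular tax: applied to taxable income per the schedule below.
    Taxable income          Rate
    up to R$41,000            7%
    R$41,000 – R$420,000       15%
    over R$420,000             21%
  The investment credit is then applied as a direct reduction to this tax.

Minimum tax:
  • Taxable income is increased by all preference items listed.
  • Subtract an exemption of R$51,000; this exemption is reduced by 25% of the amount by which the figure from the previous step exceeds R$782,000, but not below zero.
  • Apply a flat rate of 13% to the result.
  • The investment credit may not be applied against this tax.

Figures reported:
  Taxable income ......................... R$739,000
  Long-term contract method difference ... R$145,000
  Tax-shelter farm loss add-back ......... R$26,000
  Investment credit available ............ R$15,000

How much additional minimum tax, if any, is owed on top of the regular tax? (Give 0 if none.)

R$4,120

Regular tax:
  R$41,000 × 7% = R$2,870
  R$379,000 × 15% = R$56,850
  R$319,000 × 21% = R$66,990
  → R$126,710
  Less investment credit R$15,000 → R$111,710

Minimum tax:
  Adjusted income: R$739,000 + R$145,000 + R$26,000 = R$910,000
  Exemption: R$51,000 − 25% × (R$910,000 − R$782,000) = R$51,000 − R$32,000 = R$19,000
  Base: R$910,000 − R$19,000 = R$891,000
  R$891,000 × 13% = R$115,830

Excess of minimum tax over regular tax: R$115,830 − R$111,710 = R$4,120.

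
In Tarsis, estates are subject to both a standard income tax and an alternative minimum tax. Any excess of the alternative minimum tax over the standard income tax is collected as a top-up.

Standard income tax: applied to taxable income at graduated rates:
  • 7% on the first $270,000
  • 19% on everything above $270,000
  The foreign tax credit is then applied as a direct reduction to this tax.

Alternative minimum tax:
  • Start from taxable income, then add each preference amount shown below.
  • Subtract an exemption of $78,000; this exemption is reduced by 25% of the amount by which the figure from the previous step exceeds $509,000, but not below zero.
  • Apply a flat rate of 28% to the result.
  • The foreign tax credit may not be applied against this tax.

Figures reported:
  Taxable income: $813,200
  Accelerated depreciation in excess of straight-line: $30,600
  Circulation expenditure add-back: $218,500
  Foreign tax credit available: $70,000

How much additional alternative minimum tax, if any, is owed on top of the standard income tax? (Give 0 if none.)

Standard income tax:
  $270,000 × 7% = $18,900
  $543,200 × 19% = $103,208
  → $122,108
  Less foreign tax credit $70,000 → $52,108

Alternative minimum tax:
  Adjusted income: $813,200 + $30,600 + $218,500 = $1,062,300
  Exemption: 25% × ($1,062,300 − $509,000) = $138,325 ≥ $78,000, so the exemption is fully phased out
  Base: $1,062,300 − $0 = $1,062,300
  $1,062,300 × 28% = $297,444

Excess of alternative minimum tax over standard income tax: $297,444 − $52,108 = $245,336.

$245,336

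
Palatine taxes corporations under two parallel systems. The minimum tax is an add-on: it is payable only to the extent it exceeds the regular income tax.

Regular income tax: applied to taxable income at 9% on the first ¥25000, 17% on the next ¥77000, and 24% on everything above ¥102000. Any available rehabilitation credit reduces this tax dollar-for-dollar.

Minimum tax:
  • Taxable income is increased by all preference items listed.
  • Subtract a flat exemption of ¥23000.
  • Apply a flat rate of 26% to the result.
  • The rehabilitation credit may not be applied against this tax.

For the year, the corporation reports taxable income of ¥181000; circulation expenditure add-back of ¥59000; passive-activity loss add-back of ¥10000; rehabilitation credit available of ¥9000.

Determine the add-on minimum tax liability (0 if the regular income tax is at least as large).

¥33720

Regular income tax:
  ¥25000 × 9% = ¥2250
  ¥77000 × 17% = ¥13090
  ¥79000 × 24% = ¥18960
  → ¥34300
  Less rehabilitation credit ¥9000 → ¥25300

Minimum tax:
  Adjusted income: ¥181000 + ¥59000 + ¥10000 = ¥250000
  Less exemption ¥23000 → base ¥227000
  ¥227000 × 26% = ¥59020

Excess of minimum tax over regular income tax: ¥59020 − ¥25300 = ¥33720.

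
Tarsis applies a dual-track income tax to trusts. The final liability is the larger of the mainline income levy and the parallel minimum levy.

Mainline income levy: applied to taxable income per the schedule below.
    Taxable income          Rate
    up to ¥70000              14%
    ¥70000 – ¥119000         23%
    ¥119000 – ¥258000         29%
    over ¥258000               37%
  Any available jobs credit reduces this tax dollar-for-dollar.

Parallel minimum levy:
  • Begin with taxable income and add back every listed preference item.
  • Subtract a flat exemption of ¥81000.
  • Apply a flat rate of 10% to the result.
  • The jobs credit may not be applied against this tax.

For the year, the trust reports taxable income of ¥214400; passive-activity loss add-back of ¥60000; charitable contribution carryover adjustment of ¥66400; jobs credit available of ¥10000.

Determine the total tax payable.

¥38736

Parallel minimum levy:
  Adjusted income: ¥214400 + ¥60000 + ¥66400 = ¥340800
  Less exemption ¥81000 → base ¥259800
  ¥259800 × 10% = ¥25980

Mainline income levy:
  ¥70000 × 14% = ¥9800
  ¥49000 × 23% = ¥11270
  ¥95400 × 29% = ¥27666
  → ¥48736
  Less jobs credit ¥10000 → ¥38736

¥38736 > ¥25980, so the mainline income levy governs.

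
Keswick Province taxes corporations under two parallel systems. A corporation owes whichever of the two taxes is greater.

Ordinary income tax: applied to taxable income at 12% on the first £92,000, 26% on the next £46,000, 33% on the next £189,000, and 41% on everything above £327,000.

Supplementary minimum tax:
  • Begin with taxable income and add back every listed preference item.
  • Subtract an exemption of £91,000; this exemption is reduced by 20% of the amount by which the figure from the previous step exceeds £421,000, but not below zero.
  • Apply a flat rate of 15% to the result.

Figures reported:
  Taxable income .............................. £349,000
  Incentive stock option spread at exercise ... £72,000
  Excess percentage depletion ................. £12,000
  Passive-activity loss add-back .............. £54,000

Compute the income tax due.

£94,390

Supplementary minimum tax:
  Adjusted income: £349,000 + £72,000 + £12,000 + £54,000 = £487,000
  Exemption: £91,000 − 20% × (£487,000 − £421,000) = £91,000 − £13,200 = £77,800
  Base: £487,000 − £77,800 = £409,200
  £409,200 × 15% = £61,380

Ordinary income tax:
  £92,000 × 12% = £11,040
  £46,000 × 26% = £11,960
  £189,000 × 33% = £62,370
  £22,000 × 41% = £9,020
  → £94,390

£94,390 > £61,380, so the ordinary income tax governs.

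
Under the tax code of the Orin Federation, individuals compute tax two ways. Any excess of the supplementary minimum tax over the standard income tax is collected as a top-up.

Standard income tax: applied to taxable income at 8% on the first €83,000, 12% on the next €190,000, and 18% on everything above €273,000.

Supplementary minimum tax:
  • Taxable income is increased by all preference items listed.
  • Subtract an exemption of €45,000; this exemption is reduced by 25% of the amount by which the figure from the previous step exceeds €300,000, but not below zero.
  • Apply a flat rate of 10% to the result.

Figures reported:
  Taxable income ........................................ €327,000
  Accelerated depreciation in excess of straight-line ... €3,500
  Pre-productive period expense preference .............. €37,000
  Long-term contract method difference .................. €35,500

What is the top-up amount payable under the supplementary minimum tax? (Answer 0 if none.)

Supplementary minimum tax:
  Adjusted income: €327,000 + €3,500 + €37,000 + €35,500 = €403,000
  Exemption: €45,000 − 25% × (€403,000 − €300,000) = €45,000 − €25,750 = €19,250
  Base: €403,000 − €19,250 = €383,750
  €383,750 × 10% = €38,375

Standard income tax:
  €83,000 × 8% = €6,640
  €190,000 × 12% = €22,800
  €54,000 × 18% = €9,720
  → €39,160

€38,375 ≤ €39,160, so no add-on is due.

€0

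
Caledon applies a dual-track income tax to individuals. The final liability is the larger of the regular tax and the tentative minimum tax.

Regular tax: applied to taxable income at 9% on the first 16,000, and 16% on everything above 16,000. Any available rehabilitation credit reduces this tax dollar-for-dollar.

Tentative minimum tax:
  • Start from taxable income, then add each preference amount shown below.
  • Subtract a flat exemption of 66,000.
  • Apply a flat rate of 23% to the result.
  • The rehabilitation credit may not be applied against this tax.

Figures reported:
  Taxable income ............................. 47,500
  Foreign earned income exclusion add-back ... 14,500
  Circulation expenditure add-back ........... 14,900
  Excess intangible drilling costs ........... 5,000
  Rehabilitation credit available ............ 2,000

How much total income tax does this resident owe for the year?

Tentative minimum tax:
  Adjusted income: 47,500 + 14,500 + 14,900 + 5,000 = 81,900
  Less exemption 66,000 → base 15,900
  15,900 × 23% = 3,657

Regular tax:
  16,000 × 9% = 1,440
  31,500 × 16% = 5,040
  → 6,480
  Less rehabilitation credit 2,000 → 4,480

4,480 > 3,657, so the regular tax governs.

4,480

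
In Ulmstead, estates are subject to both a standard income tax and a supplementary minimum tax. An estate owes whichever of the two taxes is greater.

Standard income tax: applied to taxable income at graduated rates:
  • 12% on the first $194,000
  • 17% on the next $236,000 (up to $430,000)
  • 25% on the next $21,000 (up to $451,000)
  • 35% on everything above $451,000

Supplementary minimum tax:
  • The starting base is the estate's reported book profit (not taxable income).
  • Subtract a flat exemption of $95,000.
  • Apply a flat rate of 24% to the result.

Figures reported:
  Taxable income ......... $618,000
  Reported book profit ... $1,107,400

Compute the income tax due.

$242,976

Supplementary minimum tax:
  Base (reported book profit): $1,107,400
  Less exemption $95,000 → base $1,012,400
  $1,012,400 × 24% = $242,976

Standard income tax:
  $194,000 × 12% = $23,280
  $236,000 × 17% = $40,120
  $21,000 × 25% = $5,250
  $167,000 × 35% = $58,450
  → $127,100

$242,976 > $127,100, so the supplementary minimum tax is the binding amount.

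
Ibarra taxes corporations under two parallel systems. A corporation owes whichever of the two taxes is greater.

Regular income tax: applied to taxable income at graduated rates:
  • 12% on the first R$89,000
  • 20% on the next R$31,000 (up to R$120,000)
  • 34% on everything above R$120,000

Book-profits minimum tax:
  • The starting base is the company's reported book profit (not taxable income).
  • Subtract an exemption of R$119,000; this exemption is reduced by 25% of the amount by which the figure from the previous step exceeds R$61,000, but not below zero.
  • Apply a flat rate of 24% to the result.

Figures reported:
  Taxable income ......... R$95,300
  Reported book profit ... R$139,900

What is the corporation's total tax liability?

R$11,940

Regular income tax:
  R$89,000 × 12% = R$10,680
  R$6,300 × 20% = R$1,260
  → R$11,940

Book-profits minimum tax:
  Base (reported book profit): R$139,900
  Exemption: R$119,000 − 25% × (R$139,900 − R$61,000) = R$119,000 − R$19,725 = R$99,275
  Base: R$139,900 − R$99,275 = R$40,625
  R$40,625 × 24% = R$9,750

R$11,940 > R$9,750, so the regular income tax governs.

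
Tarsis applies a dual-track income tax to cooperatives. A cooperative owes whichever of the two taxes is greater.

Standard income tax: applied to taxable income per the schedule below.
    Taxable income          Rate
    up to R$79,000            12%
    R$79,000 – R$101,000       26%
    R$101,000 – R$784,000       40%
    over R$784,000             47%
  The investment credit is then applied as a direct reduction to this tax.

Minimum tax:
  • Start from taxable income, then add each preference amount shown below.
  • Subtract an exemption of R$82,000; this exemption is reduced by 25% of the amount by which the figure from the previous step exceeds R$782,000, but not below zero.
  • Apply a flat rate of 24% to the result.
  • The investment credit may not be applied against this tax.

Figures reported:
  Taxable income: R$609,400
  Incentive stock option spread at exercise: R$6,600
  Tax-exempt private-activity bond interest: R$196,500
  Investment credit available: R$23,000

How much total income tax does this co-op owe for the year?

Minimum tax:
  Adjusted income: R$609,400 + R$6,600 + R$196,500 = R$812,500
  Exemption: R$82,000 − 25% × (R$812,500 − R$782,000) = R$82,000 − R$7,625 = R$74,375
  Base: R$812,500 − R$74,375 = R$738,125
  R$738,125 × 24% = R$177,150

Standard income tax:
  R$79,000 × 12% = R$9,480
  R$22,000 × 26% = R$5,720
  R$508,400 × 40% = R$203,360
  → R$218,560
  Less investment credit R$23,000 → R$195,560

R$195,560 > R$177,150, so the standard income tax governs.

R$195,560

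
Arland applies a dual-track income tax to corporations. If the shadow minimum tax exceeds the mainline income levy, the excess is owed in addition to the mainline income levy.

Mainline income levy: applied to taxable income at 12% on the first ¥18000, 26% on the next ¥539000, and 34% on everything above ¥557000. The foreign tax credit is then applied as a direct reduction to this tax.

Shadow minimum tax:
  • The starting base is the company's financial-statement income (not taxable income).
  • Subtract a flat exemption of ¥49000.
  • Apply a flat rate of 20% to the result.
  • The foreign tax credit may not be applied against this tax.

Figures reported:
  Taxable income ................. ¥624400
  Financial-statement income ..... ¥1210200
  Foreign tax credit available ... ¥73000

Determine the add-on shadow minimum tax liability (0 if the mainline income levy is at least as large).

¥140024

Mainline income levy:
  ¥18000 × 12% = ¥2160
  ¥539000 × 26% = ¥140140
  ¥67400 × 34% = ¥22916
  → ¥165216
  Less foreign tax credit ¥73000 → ¥92216

Shadow minimum tax:
  Base (financial-statement income): ¥1210200
  Less exemption ¥49000 → base ¥1161200
  ¥1161200 × 20% = ¥232240

Excess of shadow minimum tax over mainline income levy: ¥232240 − ¥92216 = ¥140024.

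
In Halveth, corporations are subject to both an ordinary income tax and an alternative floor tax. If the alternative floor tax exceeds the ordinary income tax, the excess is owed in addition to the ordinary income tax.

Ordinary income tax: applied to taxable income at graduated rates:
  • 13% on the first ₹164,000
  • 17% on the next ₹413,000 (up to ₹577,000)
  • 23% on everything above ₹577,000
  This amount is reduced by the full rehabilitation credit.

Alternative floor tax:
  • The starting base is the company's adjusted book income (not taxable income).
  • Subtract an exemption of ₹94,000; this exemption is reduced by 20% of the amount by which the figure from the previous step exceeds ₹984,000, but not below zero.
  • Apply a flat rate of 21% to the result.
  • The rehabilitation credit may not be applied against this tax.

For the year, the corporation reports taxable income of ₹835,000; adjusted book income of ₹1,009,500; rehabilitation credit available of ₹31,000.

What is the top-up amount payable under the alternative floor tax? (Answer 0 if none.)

₹73,456

Ordinary income tax:
  ₹164,000 × 13% = ₹21,320
  ₹413,000 × 17% = ₹70,210
  ₹258,000 × 23% = ₹59,340
  → ₹150,870
  Less rehabilitation credit ₹31,000 → ₹119,870

Alternative floor tax:
  Base (adjusted book income): ₹1,009,500
  Exemption: ₹94,000 − 20% × (₹1,009,500 − ₹984,000) = ₹94,000 − ₹5,100 = ₹88,900
  Base: ₹1,009,500 − ₹88,900 = ₹920,600
  ₹920,600 × 21% = ₹193,326

Excess of alternative floor tax over ordinary income tax: ₹193,326 − ₹119,870 = ₹73,456.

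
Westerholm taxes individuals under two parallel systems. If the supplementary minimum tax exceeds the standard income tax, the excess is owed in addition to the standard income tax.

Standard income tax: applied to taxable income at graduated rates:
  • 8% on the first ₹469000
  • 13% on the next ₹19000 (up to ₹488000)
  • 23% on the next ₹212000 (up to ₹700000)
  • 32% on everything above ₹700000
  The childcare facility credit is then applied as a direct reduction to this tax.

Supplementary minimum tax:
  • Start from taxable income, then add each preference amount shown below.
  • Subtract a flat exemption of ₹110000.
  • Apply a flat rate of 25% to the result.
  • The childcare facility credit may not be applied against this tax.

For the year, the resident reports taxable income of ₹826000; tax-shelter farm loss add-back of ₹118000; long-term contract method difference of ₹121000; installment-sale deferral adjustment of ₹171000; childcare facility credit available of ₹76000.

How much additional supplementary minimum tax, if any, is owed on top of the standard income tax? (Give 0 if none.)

₹228430

Standard income tax:
  ₹469000 × 8% = ₹37520
  ₹19000 × 13% = ₹2470
  ₹212000 × 23% = ₹48760
  ₹126000 × 32% = ₹40320
  → ₹129070
  Less childcare facility credit ₹76000 → ₹53070

Supplementary minimum tax:
  Adjusted income: ₹826000 + ₹118000 + ₹121000 + ₹171000 = ₹1236000
  Less exemption ₹110000 → base ₹1126000
  ₹1126000 × 25% = ₹281500

Excess of supplementary minimum tax over standard income tax: ₹281500 − ₹53070 = ₹228430.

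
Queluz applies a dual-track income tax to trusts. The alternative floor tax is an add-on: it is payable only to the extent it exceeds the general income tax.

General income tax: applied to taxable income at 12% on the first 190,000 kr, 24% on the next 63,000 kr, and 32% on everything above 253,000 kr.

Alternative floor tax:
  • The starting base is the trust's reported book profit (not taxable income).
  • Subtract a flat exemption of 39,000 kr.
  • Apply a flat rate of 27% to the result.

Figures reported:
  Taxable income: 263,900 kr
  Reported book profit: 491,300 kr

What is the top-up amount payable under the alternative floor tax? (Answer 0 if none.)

80,713 kr

Alternative floor tax:
  Base (reported book profit): 491,300 kr
  Less exemption 39,000 kr → base 452,300 kr
  452,300 kr × 27% = 122,121 kr

General income tax:
  190,000 kr × 12% = 22,800 kr
  63,000 kr × 24% = 15,120 kr
  10,900 kr × 32% = 3,488 kr
  → 41,408 kr

Excess of alternative floor tax over general income tax: 122,121 kr − 41,408 kr = 80,713 kr.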